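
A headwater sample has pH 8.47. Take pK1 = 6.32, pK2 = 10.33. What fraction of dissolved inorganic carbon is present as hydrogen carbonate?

α₁ = 0.980

α₁ = 1 / (1 + [H⁺]/K1 + K2/[H⁺]) = 1 / (1 + 10^-2.15 + 10^-1.86)
   = 1 / (1 + 0.0070795 + 0.013804) = 1/1.0209 = 0.9795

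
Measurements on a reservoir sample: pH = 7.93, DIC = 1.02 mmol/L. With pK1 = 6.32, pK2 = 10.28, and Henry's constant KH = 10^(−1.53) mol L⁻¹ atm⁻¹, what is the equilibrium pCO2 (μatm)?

α₀ = 1 / (1 + K1/[H⁺] + K1K2/[H⁺]²) = 1 / (1 + 10^+1.61 + 10^-0.74)
   = 1 / (1 + 40.738 + 0.18197) = 1/41.920 = 0.02385
[CO2*] = α₀ × DIC = 0.02385 × 1.02 = 0.02433 mmol/L
pCO2 = [CO2*]/KH = 2.433×10^-5 / 2.951×10^-2 = 824 μatm

pCO2 = 824 μatm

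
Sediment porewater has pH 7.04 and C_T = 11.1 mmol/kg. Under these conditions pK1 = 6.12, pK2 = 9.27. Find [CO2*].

α₀ = 1 / (1 + K1/[H⁺] + K1K2/[H⁺]²) = 1 / (1 + 10^+0.92 + 10^-1.31)
   = 1 / (1 + 8.3176 + 0.048978) = 1/9.3666 = 0.1068
[CO2*] = α₀ × DIC = 0.1068 × 11.1 = 1.19 mmol/kg

[CO2*] = 1.19 mmol/kg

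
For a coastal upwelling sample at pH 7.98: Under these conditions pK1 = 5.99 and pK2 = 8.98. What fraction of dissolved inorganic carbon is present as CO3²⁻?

α₂ = 0.0901

α₂ = 1 / (1 + [H⁺]/K2 + [H⁺]²/(K1K2)) = 1 / (1 + 10^+1.00 + 10^-0.99)
   = 1 / (1 + 10.000 + 0.10233) = 1/11.102 = 0.09007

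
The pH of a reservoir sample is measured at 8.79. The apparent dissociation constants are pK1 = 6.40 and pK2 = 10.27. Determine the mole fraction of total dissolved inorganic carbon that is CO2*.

α₀ = 1 / (1 + K1/[H⁺] + K1K2/[H⁺]²) = 1 / (1 + 10^+2.39 + 10^+0.91)
   = 1 / (1 + 245.47 + 8.1283) = 1/254.60 = 0.003928

α₀ = 0.00393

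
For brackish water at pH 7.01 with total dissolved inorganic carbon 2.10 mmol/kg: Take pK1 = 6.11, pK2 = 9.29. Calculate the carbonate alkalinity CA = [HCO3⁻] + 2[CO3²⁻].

CA = [HCO3⁻] + 2[CO3²⁻] = (α₁ + 2α₂)·DIC
At pH 7.01: [H⁺]/K1 = 10^-0.90 = 0.12589, K2/[H⁺] = 10^-2.28 = 0.0052481
α₁ = 1/(1 + 0.12589 + 0.0052481) = 1/1.1311 = 0.8841; α₂ = α₁·K2/[H⁺] = 0.004640
α₁ + 2α₂ = 0.8933
CA = 0.8933 × 2.10 = 1.88 mmol/kg

CA = 1.88 mmol/kg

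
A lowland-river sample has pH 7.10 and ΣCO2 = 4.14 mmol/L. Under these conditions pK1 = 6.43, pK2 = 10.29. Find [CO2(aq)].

α₀ = 1 / (1 + K1/[H⁺] + K1K2/[H⁺]²) = 1 / (1 + 10^+0.67 + 10^-2.52)
   = 1 / (1 + 4.6774 + 0.0030200) = 1/5.6804 = 0.1760
[CO2*] = α₀ × DIC = 0.1760 × 4.14 = 0.729 mmol/L

[CO2*] = 0.729 mmol/L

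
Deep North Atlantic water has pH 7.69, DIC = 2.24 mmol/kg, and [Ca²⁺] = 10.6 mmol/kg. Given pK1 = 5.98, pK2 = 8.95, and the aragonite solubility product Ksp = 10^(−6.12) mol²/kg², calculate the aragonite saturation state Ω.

α₂ = 1 / (1 + [H⁺]/K2 + [H⁺]²/(K1K2)) = 1 / (1 + 10^+1.26 + 10^-0.45)
   = 1 / (1 + 18.197 + 0.35481) = 1/19.552 = 0.05115
[CO3²⁻] = α₂ × DIC = 0.05115 × 2.24 = 0.1146 mmol/kg
Ksp = 10^(−6.12) = 7.586×10^-7
Ω = [Ca²⁺][CO3²⁻]/Ksp = (10.6×10^-3)(1.146×10^-4) / 7.586×10^-7 = 1.60

Ω = 1.60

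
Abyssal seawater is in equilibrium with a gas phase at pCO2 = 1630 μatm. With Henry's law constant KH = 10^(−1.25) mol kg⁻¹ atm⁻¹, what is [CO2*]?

[CO2*] = 91.7 μmol/kg

KH = 10^(−1.25) = 5.623×10^-2 mol kg⁻¹ atm⁻¹
[CO2*] = KH · pCO2 = 5.623×10^-2 × 1630×10^-6 atm = 9.17×10^-5 mol/kg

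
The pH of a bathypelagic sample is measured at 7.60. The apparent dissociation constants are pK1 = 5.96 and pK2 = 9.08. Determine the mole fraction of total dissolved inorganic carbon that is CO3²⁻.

α₂ = 1 / (1 + [H⁺]/K2 + [H⁺]²/(K1K2)) = 1 / (1 + 10^+1.48 + 10^-0.16)
   = 1 / (1 + 30.200 + 0.69183) = 1/31.891 = 0.03136

α₂ = 0.0314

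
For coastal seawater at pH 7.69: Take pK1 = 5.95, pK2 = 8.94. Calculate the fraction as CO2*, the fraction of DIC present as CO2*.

α₀ = 1 / (1 + K1/[H⁺] + K1K2/[H⁺]²) = 1 / (1 + 10^+1.74 + 10^+0.49)
   = 1 / (1 + 54.954 + 3.0903) = 1/59.044 = 0.01694

α₀ = 0.0169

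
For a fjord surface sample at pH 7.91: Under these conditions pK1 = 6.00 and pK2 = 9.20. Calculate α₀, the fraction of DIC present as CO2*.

α₀ = 1 / (1 + K1/[H⁺] + K1K2/[H⁺]²) = 1 / (1 + 10^+1.91 + 10^+0.62)
   = 1 / (1 + 81.283 + 4.1687) = 1/86.452 = 0.01157

α₀ = 0.0116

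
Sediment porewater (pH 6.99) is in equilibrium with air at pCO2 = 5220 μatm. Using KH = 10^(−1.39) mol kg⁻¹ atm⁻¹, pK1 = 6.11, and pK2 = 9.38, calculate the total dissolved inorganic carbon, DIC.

[CO2*] = KH · pCO2 = 10^(−1.39) × 5220×10^-6 = 2.127×10^-4 mol/kg
α₀ = 1/(1 + K1/[H⁺] + K1K2/[H⁺]²) = 1/(1 + 10^+0.88 + 10^-1.51) = 0.1161
DIC = [CO2*]/α₀ = 2.127×10^-4 / 0.1161 = 1.83 mmol/kg

DIC = 1.83 mmol/kg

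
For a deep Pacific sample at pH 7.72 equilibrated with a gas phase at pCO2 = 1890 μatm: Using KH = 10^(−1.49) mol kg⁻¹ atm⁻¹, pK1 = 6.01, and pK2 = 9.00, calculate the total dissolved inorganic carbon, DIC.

[CO2*] = KH · pCO2 = 10^(−1.49) × 1890×10^-6 = 6.116×10^-5 mol/kg
α₀ = 1/(1 + K1/[H⁺] + K1K2/[H⁺]²) = 1/(1 + 10^+1.71 + 10^+0.43) = 0.01819
DIC = [CO2*]/α₀ = 6.116×10^-5 / 0.01819 = 3.36 mmol/kg

DIC = 3.36 mmol/kg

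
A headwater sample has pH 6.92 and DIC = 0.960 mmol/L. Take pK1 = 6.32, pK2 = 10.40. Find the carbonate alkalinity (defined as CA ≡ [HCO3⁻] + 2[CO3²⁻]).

CA = [HCO3⁻] + 2[CO3²⁻] = (α₁ + 2α₂)·DIC
At pH 6.92: [H⁺]/K1 = 10^-0.60 = 0.25119, K2/[H⁺] = 10^-3.48 = 0.00033113
α₁ = 1/(1 + 0.25119 + 0.00033113) = 1/1.2515 = 0.7990; α₂ = α₁·K2/[H⁺] = 0.0002646
α₁ + 2α₂ = 0.7996
CA = 0.7996 × 0.960 = 0.768 mmol/L

CA = 0.768 mmol/L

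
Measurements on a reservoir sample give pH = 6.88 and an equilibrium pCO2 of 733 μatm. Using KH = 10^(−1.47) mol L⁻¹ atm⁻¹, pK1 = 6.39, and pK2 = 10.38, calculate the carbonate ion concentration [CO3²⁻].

[CO3²⁻] = 0.0243 μmol/L

[CO2*] = KH · pCO2 = 10^(−1.47) × 733×10^-6 = 2.484×10^-5 mol/L
α₀ = 1/(1 + K1/[H⁺] + K1K2/[H⁺]²) = 1/(1 + 10^+0.49 + 10^-3.01) = 0.2444
DIC = [CO2*]/α₀ = 2.484×10^-5 / 0.2444 = 0.1016 mmol/L
[CO3²⁻] = α₂·DIC; α₂ = 0.0002389, so [CO3²⁻] = 0.0002389 × 0.1016 = 2.43×10^-5 mmol/L = 0.0243 μmol/L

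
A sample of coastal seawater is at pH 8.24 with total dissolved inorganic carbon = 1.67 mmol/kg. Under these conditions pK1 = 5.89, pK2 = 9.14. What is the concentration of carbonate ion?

[CO3²⁻] = 0.186 mmol/kg

α₂ = 1 / (1 + [H⁺]/K2 + [H⁺]²/(K1K2)) = 1 / (1 + 10^+0.90 + 10^-1.45)
   = 1 / (1 + 7.9433 + 0.035481) = 1/8.9788 = 0.1114
[CO3²⁻] = α₂ × DIC = 0.1114 × 1.67 = 0.186 mmol/kg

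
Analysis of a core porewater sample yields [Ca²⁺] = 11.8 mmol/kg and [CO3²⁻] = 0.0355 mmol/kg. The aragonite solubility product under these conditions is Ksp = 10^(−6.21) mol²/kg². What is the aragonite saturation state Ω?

Ksp = 10^(−6.21) = 6.166×10^-7
Ω = [Ca²⁺][CO3²⁻]/Ksp = (11.8×10^-3)(0.0355×10^-3) / 6.166×10^-7 = 0.679

Ω = 0.679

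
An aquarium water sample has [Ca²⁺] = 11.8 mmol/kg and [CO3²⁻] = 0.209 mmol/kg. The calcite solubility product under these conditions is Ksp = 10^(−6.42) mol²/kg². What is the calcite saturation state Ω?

Ω = 6.49

Ksp = 10^(−6.42) = 3.802×10^-7
Ω = [Ca²⁺][CO3²⁻]/Ksp = (11.8×10^-3)(0.209×10^-3) / 3.802×10^-7 = 6.49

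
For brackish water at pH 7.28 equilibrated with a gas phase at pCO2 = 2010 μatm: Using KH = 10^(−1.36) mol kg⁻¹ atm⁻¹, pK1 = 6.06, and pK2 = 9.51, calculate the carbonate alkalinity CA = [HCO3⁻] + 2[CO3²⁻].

CA = 1.47 mmol/kg

[CO2*] = KH · pCO2 = 10^(−1.36) × 2010×10^-6 = 8.774×10^-5 mol/kg
α₀ = 1/(1 + K1/[H⁺] + K1K2/[H⁺]²) = 1/(1 + 10^+1.22 + 10^-1.01) = 0.05652
DIC = [CO2*]/α₀ = 8.774×10^-5 / 0.05652 = 1.552 mmol/kg
CA = (α₁ + 2α₂)·DIC = (0.9380 + 2×0.005523) × 1.552 = 1.47 mmol/kg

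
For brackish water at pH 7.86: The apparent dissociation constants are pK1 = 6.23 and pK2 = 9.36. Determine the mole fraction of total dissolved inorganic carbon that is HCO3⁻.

α₁ = 0.948

α₁ = 1 / (1 + [H⁺]/K1 + K2/[H⁺]) = 1 / (1 + 10^-1.63 + 10^-1.50)
   = 1 / (1 + 0.023442 + 0.031623) = 1/1.0551 = 0.9478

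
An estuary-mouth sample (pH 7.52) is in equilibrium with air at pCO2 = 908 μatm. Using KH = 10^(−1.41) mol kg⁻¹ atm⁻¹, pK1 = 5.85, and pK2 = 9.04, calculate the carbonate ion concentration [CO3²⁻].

[CO2*] = KH · pCO2 = 10^(−1.41) × 908×10^-6 = 3.533×10^-5 mol/kg
α₀ = 1/(1 + K1/[H⁺] + K1K2/[H⁺]²) = 1/(1 + 10^+1.67 + 10^+0.15) = 0.02033
DIC = [CO2*]/α₀ = 3.533×10^-5 / 0.02033 = 1.738 mmol/kg
[CO3²⁻] = α₂·DIC; α₂ = 0.02872, so [CO3²⁻] = 0.02872 × 1.738 = 0.0499 mmol/kg

[CO3²⁻] = 0.0499 mmol/kg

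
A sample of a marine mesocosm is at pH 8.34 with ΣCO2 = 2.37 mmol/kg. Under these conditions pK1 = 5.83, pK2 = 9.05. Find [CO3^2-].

[CO3²⁻] = 0.386 mmol/kg

α₂ = 1 / (1 + [H⁺]/K2 + [H⁺]²/(K1K2)) = 1 / (1 + 10^+0.71 + 10^-1.80)
   = 1 / (1 + 5.1286 + 0.015849) = 1/6.1445 = 0.1627
[CO3²⁻] = α₂ × DIC = 0.1627 × 2.37 = 0.386 mmol/kg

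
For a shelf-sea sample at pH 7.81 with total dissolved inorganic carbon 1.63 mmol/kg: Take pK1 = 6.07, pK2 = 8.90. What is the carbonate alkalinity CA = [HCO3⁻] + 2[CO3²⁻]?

CA = 1.72 mmol/kg

CA = [HCO3⁻] + 2[CO3²⁻] = (α₁ + 2α₂)·DIC
At pH 7.81: [H⁺]/K1 = 10^-1.74 = 0.018197, K2/[H⁺] = 10^-1.09 = 0.081283
α₁ = 1/(1 + 0.018197 + 0.081283) = 1/1.0995 = 0.9095; α₂ = α₁·K2/[H⁺] = 0.07393
α₁ + 2α₂ = 1.0574
CA = 1.0574 × 1.63 = 1.72 mmol/kg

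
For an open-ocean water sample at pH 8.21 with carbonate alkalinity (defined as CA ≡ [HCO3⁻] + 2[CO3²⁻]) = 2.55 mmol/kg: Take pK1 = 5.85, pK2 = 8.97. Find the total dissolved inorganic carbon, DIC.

CA = [HCO3⁻] + 2[CO3²⁻] = (α₁ + 2α₂)·DIC
At pH 8.21: [H⁺]/K1 = 10^-2.36 = 0.0043652, K2/[H⁺] = 10^-0.76 = 0.17378
α₁ = 1/(1 + 0.0043652 + 0.17378) = 1/1.1781 = 0.8488; α₂ = α₁·K2/[H⁺] = 0.1475
α₁ + 2α₂ = 1.1438
DIC = CA / (α₁ + 2α₂) = 2.55 / 1.1438 = 2.23 mmol/kg

DIC = 2.23 mmol/kg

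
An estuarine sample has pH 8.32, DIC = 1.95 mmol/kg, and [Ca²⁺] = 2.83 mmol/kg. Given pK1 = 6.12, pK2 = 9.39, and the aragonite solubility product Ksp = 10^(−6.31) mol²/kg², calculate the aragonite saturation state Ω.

Ω = 0.879

α₂ = 1 / (1 + [H⁺]/K2 + [H⁺]²/(K1K2)) = 1 / (1 + 10^+1.07 + 10^-1.13)
   = 1 / (1 + 11.749 + 0.074131) = 1/12.823 = 0.07798
[CO3²⁻] = α₂ × DIC = 0.07798 × 1.95 = 0.1521 mmol/kg
Ksp = 10^(−6.31) = 4.898×10^-7
Ω = [Ca²⁺][CO3²⁻]/Ksp = (2.83×10^-3)(1.521×10^-4) / 4.898×10^-7 = 0.879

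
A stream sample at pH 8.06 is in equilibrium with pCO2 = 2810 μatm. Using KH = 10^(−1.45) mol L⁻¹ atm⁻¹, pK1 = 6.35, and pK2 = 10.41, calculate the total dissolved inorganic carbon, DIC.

[CO2*] = KH · pCO2 = 10^(−1.45) × 2810×10^-6 = 9.970×10^-5 mol/L
α₀ = 1/(1 + K1/[H⁺] + K1K2/[H⁺]²) = 1/(1 + 10^+1.71 + 10^-0.64) = 0.01904
DIC = [CO2*]/α₀ = 9.970×10^-5 / 0.01904 = 5.24 mmol/L

DIC = 5.24 mmol/L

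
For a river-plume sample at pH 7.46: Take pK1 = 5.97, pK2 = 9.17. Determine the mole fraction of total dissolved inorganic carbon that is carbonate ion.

α₂ = 1 / (1 + [H⁺]/K2 + [H⁺]²/(K1K2)) = 1 / (1 + 10^+1.71 + 10^+0.22)
   = 1 / (1 + 51.286 + 1.6596) = 1/53.946 = 0.01854

α₂ = 0.0185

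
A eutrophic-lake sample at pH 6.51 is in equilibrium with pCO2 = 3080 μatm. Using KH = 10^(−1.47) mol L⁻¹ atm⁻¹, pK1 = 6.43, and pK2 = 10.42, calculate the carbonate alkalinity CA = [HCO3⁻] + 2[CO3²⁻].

CA = 0.126 mmol/L

[CO2*] = KH · pCO2 = 10^(−1.47) × 3080×10^-6 = 1.044×10^-4 mol/L
α₀ = 1/(1 + K1/[H⁺] + K1K2/[H⁺]²) = 1/(1 + 10^+0.08 + 10^-3.83) = 0.4540
DIC = [CO2*]/α₀ = 1.044×10^-4 / 0.4540 = 0.2299 mmol/L
CA = (α₁ + 2α₂)·DIC = (0.5459 + 2×6.716×10^-5) × 0.2299 = 0.126 mmol/L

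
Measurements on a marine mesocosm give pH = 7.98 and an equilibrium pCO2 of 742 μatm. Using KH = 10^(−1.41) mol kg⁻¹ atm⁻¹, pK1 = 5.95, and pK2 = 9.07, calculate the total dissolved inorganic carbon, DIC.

[CO2*] = KH · pCO2 = 10^(−1.41) × 742×10^-6 = 2.887×10^-5 mol/kg
α₀ = 1/(1 + K1/[H⁺] + K1K2/[H⁺]²) = 1/(1 + 10^+2.03 + 10^+0.94) = 0.008557
DIC = [CO2*]/α₀ = 2.887×10^-5 / 0.008557 = 3.37 mmol/kg

DIC = 3.37 mmol/kg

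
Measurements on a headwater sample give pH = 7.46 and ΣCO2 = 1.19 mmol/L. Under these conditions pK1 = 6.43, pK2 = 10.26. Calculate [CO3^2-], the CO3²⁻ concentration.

[CO3²⁻] = 1.72 μmol/L

α₂ = 1 / (1 + [H⁺]/K2 + [H⁺]²/(K1K2)) = 1 / (1 + 10^+2.80 + 10^+1.77)
   = 1 / (1 + 630.96 + 58.884) = 1/690.84 = 0.001448
[CO3²⁻] = α₂ × DIC = 0.001448 × 1.19 = 0.00172 mmol/L = 1.72 μmol/L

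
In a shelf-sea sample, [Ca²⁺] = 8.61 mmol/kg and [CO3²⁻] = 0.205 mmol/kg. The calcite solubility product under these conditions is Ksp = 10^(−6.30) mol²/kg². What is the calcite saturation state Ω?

Ksp = 10^(−6.30) = 5.012×10^-7
Ω = [Ca²⁺][CO3²⁻]/Ksp = (8.61×10^-3)(0.205×10^-3) / 5.012×10^-7 = 3.52

Ω = 3.52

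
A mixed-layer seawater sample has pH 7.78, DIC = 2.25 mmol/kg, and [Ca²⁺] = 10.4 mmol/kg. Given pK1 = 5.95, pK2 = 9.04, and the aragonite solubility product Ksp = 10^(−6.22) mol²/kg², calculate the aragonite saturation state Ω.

Ω = 1.99

α₂ = 1 / (1 + [H⁺]/K2 + [H⁺]²/(K1K2)) = 1 / (1 + 10^+1.26 + 10^-0.57)
   = 1 / (1 + 18.197 + 0.26915) = 1/19.466 = 0.05137
[CO3²⁻] = α₂ × DIC = 0.05137 × 2.25 = 0.1156 mmol/kg
Ksp = 10^(−6.22) = 6.026×10^-7
Ω = [Ca²⁺][CO3²⁻]/Ksp = (10.4×10^-3)(1.156×10^-4) / 6.026×10^-7 = 1.99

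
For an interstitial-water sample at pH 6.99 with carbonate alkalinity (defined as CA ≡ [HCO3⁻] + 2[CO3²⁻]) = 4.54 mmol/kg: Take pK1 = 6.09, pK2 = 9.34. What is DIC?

DIC = 5.09 mmol/kg

CA = [HCO3⁻] + 2[CO3²⁻] = (α₁ + 2α₂)·DIC
At pH 6.99: [H⁺]/K1 = 10^-0.90 = 0.12589, K2/[H⁺] = 10^-2.35 = 0.0044668
α₁ = 1/(1 + 0.12589 + 0.0044668) = 1/1.1304 = 0.8847; α₂ = α₁·K2/[H⁺] = 0.003952
α₁ + 2α₂ = 0.8926
DIC = CA / (α₁ + 2α₂) = 4.54 / 0.8926 = 5.09 mmol/kg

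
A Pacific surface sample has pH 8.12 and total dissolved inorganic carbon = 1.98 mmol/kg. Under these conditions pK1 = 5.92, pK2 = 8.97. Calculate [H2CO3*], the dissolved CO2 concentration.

[CO2*] = 10.9 μmol/kg

α₀ = 1 / (1 + K1/[H⁺] + K1K2/[H⁺]²) = 1 / (1 + 10^+2.20 + 10^+1.35)
   = 1 / (1 + 158.49 + 22.387) = 1/181.88 = 0.005498
[CO2*] = α₀ × DIC = 0.005498 × 1.98 = 0.0109 mmol/kg = 10.9 μmol/kg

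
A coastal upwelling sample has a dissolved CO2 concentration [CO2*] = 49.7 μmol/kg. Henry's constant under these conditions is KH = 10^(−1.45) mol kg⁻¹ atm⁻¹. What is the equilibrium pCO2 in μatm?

pCO2 = 1400 μatm

KH = 10^(−1.45) = 3.548×10^-2 mol kg⁻¹ atm⁻¹
pCO2 = [CO2*]/KH = 49.7×10^-6 / 3.548×10^-2 = 1.40×10^-3 atm = 1400 μatm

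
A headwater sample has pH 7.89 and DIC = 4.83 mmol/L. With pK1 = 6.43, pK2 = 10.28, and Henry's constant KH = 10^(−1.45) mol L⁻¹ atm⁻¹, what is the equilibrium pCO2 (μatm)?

pCO2 = 4540 μatm

α₀ = 1 / (1 + K1/[H⁺] + K1K2/[H⁺]²) = 1 / (1 + 10^+1.46 + 10^-0.93)
   = 1 / (1 + 28.840 + 0.11749) = 1/29.958 = 0.03338
[CO2*] = α₀ × DIC = 0.03338 × 4.83 = 0.1612 mmol/L
pCO2 = [CO2*]/KH = 1.612×10^-4 / 3.548×10^-2 = 4540 μatm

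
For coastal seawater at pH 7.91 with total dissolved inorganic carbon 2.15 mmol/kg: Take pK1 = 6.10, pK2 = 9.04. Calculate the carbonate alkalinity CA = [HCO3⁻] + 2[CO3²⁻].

CA = 2.27 mmol/kg

CA = [HCO3⁻] + 2[CO3²⁻] = (α₁ + 2α₂)·DIC
At pH 7.91: [H⁺]/K1 = 10^-1.81 = 0.015488, K2/[H⁺] = 10^-1.13 = 0.074131
α₁ = 1/(1 + 0.015488 + 0.074131) = 1/1.0896 = 0.9178; α₂ = α₁·K2/[H⁺] = 0.06803
α₁ + 2α₂ = 1.0538
CA = 1.0538 × 2.15 = 2.27 mmol/kg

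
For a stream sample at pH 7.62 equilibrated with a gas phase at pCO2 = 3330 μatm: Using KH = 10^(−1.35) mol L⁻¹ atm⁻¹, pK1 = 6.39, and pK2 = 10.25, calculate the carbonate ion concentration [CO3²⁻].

[CO2*] = KH · pCO2 = 10^(−1.35) × 3330×10^-6 = 1.487×10^-4 mol/L
α₀ = 1/(1 + K1/[H⁺] + K1K2/[H⁺]²) = 1/(1 + 10^+1.23 + 10^-1.40) = 0.05549
DIC = [CO2*]/α₀ = 1.487×10^-4 / 0.05549 = 2.681 mmol/L
[CO3²⁻] = α₂·DIC; α₂ = 0.002209, so [CO3²⁻] = 0.002209 × 2.681 = 0.00592 mmol/L = 5.92 μmol/L

[CO3²⁻] = 5.92 μmol/L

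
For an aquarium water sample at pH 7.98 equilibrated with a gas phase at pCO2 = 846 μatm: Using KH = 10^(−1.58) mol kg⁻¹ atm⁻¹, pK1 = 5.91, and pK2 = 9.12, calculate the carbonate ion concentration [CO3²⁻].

[CO2*] = KH · pCO2 = 10^(−1.58) × 846×10^-6 = 2.225×10^-5 mol/kg
α₀ = 1/(1 + K1/[H⁺] + K1K2/[H⁺]²) = 1/(1 + 10^+2.07 + 10^+0.93) = 0.007874
DIC = [CO2*]/α₀ = 2.225×10^-5 / 0.007874 = 2.826 mmol/kg
[CO3²⁻] = α₂·DIC; α₂ = 0.06702, so [CO3²⁻] = 0.06702 × 2.826 = 0.189 mmol/kg

[CO3²⁻] = 0.189 mmol/kg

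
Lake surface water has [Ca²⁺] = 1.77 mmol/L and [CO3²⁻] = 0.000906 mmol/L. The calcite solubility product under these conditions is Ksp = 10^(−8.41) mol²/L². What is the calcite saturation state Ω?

Ksp = 10^(−8.41) = 3.890×10^-9
Ω = [Ca²⁺][CO3²⁻]/Ksp = (1.77×10^-3)(0.000906×10^-3) / 3.890×10^-9 = 0.412

Ω = 0.412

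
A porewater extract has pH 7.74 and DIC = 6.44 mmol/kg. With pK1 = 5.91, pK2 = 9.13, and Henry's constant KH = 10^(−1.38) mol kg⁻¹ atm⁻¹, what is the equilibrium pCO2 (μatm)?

pCO2 = 2160 μatm

α₀ = 1 / (1 + K1/[H⁺] + K1K2/[H⁺]²) = 1 / (1 + 10^+1.83 + 10^+0.44)
   = 1 / (1 + 67.608 + 2.7542) = 1/71.363 = 0.01401
[CO2*] = α₀ × DIC = 0.01401 × 6.44 = 0.09024 mmol/kg
pCO2 = [CO2*]/KH = 9.024×10^-5 / 4.169×10^-2 = 2160 μatm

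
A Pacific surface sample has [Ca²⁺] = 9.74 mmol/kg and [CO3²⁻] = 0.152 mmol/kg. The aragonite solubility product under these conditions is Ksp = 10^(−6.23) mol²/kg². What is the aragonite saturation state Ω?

Ksp = 10^(−6.23) = 5.888×10^-7
Ω = [Ca²⁺][CO3²⁻]/Ksp = (9.74×10^-3)(0.152×10^-3) / 5.888×10^-7 = 2.51

Ω = 2.51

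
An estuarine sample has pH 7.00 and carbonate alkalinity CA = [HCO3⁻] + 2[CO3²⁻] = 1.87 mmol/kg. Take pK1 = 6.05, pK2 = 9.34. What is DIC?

CA = [HCO3⁻] + 2[CO3²⁻] = (α₁ + 2α₂)·DIC
At pH 7.00: [H⁺]/K1 = 10^-0.95 = 0.11220, K2/[H⁺] = 10^-2.34 = 0.0045709
α₁ = 1/(1 + 0.11220 + 0.0045709) = 1/1.1168 = 0.8954; α₂ = α₁·K2/[H⁺] = 0.004093
α₁ + 2α₂ = 0.9036
DIC = CA / (α₁ + 2α₂) = 1.87 / 0.9036 = 2.07 mmol/kg

DIC = 2.07 mmol/kg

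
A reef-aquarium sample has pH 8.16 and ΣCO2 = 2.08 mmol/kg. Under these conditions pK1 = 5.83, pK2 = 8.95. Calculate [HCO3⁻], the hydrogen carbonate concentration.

[HCO3⁻] = 1.78 mmol/kg

α₁ = 1 / (1 + [H⁺]/K1 + K2/[H⁺]) = 1 / (1 + 10^-2.33 + 10^-0.79)
   = 1 / (1 + 0.0046774 + 0.16218) = 1/1.1669 = 0.8570
[HCO3⁻] = α₁ × DIC = 0.8570 × 2.08 = 1.78 mmol/kg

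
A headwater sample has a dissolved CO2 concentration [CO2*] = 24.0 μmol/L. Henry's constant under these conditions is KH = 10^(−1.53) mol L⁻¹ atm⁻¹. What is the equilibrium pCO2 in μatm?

pCO2 = 813 μatm

KH = 10^(−1.53) = 2.951×10^-2 mol L⁻¹ atm⁻¹
pCO2 = [CO2*]/KH = 24.0×10^-6 / 2.951×10^-2 = 8.13×10^-4 atm = 813 μatm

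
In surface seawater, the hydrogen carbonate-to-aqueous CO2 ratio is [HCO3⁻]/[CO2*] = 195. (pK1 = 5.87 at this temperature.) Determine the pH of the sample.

From K1 = [H⁺][HCO3⁻]/[CO2*]:  pH = pK1 + log₁₀([HCO3⁻]/[CO2*])
log₁₀(195) = +2.290
pH = 5.87 + (+2.290) = 8.16

pH = 8.16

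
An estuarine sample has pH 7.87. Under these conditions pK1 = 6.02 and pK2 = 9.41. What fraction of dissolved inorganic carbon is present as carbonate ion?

α₂ = 1 / (1 + [H⁺]/K2 + [H⁺]²/(K1K2)) = 1 / (1 + 10^+1.54 + 10^-0.31)
   = 1 / (1 + 34.674 + 0.48978) = 1/36.163 = 0.02765

α₂ = 0.0277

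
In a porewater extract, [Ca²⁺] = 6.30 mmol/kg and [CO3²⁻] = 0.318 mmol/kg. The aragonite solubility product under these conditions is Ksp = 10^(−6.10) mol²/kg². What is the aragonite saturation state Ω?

Ksp = 10^(−6.10) = 7.943×10^-7
Ω = [Ca²⁺][CO3²⁻]/Ksp = (6.30×10^-3)(0.318×10^-3) / 7.943×10^-7 = 2.52

Ω = 2.52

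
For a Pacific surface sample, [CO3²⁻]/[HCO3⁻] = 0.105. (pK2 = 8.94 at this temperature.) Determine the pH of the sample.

pH = 7.96

From K2 = [H⁺][CO3²⁻]/[HCO3⁻]:  pH = pK2 + log₁₀([CO3²⁻]/[HCO3⁻])
log₁₀(0.105) = -0.979
pH = 8.94 + (-0.979) = 7.96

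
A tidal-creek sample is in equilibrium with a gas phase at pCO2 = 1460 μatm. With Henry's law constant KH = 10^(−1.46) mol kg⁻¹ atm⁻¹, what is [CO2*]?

KH = 10^(−1.46) = 3.467×10^-2 mol kg⁻¹ atm⁻¹
[CO2*] = KH · pCO2 = 3.467×10^-2 × 1460×10^-6 atm = 5.06×10^-5 mol/kg

[CO2*] = 50.6 μmol/kg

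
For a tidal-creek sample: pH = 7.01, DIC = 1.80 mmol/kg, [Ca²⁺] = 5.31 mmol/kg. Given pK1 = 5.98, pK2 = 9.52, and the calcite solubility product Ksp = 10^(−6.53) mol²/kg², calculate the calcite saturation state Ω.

α₂ = 1 / (1 + [H⁺]/K2 + [H⁺]²/(K1K2)) = 1 / (1 + 10^+2.51 + 10^+1.48)
   = 1 / (1 + 323.59 + 30.200) = 1/354.79 = 0.002819
[CO3²⁻] = α₂ × DIC = 0.002819 × 1.80 = 0.005073 mmol/kg = 5.073 μmol/kg
Ksp = 10^(−6.53) = 2.951×10^-7
Ω = [Ca²⁺][CO3²⁻]/Ksp = (5.31×10^-3)(5.073×10^-6) / 2.951×10^-7 = 0.0913

Ω = 0.0913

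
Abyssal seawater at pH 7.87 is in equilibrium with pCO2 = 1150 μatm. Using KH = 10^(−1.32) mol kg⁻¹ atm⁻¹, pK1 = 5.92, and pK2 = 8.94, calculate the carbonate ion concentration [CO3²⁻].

[CO2*] = KH · pCO2 = 10^(−1.32) × 1150×10^-6 = 5.504×10^-5 mol/kg
α₀ = 1/(1 + K1/[H⁺] + K1K2/[H⁺]²) = 1/(1 + 10^+1.95 + 10^+0.88) = 0.01023
DIC = [CO2*]/α₀ = 5.504×10^-5 / 0.01023 = 5.378 mmol/kg
[CO3²⁻] = α₂·DIC; α₂ = 0.07763, so [CO3²⁻] = 0.07763 × 5.378 = 0.418 mmol/kg

[CO3²⁻] = 0.418 mmol/kg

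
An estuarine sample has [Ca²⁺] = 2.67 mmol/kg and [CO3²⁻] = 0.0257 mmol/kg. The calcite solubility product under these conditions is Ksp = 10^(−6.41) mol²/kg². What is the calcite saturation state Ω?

Ω = 0.176

Ksp = 10^(−6.41) = 3.890×10^-7
Ω = [Ca²⁺][CO3²⁻]/Ksp = (2.67×10^-3)(0.0257×10^-3) / 3.890×10^-7 = 0.176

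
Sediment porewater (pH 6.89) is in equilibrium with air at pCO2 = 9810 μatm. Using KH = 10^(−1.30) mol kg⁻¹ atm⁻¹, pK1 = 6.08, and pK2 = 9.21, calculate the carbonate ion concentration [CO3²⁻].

[CO3²⁻] = 15.2 μmol/kg

[CO2*] = KH · pCO2 = 10^(−1.30) × 9810×10^-6 = 4.917×10^-4 mol/kg
α₀ = 1/(1 + K1/[H⁺] + K1K2/[H⁺]²) = 1/(1 + 10^+0.81 + 10^-1.51) = 0.1336
DIC = [CO2*]/α₀ = 4.917×10^-4 / 0.1336 = 3.681 mmol/kg
[CO3²⁻] = α₂·DIC; α₂ = 0.004127, so [CO3²⁻] = 0.004127 × 3.681 = 0.0152 mmol/kg = 15.2 μmol/kg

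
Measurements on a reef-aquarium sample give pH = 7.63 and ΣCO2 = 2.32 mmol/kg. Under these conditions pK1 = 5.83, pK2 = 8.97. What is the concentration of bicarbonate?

[HCO3⁻] = 2.19 mmol/kg

α₁ = 1 / (1 + [H⁺]/K1 + K2/[H⁺]) = 1 / (1 + 10^-1.80 + 10^-1.34)
   = 1 / (1 + 0.015849 + 0.045709) = 1/1.0616 = 0.9420
[HCO3⁻] = α₁ × DIC = 0.9420 × 2.32 = 2.19 mmol/kg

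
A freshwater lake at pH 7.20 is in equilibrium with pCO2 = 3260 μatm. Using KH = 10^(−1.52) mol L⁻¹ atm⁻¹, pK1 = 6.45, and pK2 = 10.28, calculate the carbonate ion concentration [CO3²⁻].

[CO2*] = KH · pCO2 = 10^(−1.52) × 3260×10^-6 = 9.845×10^-5 mol/L
α₀ = 1/(1 + K1/[H⁺] + K1K2/[H⁺]²) = 1/(1 + 10^+0.75 + 10^-2.33) = 0.1509
DIC = [CO2*]/α₀ = 9.845×10^-5 / 0.1509 = 0.6525 mmol/L
[CO3²⁻] = α₂·DIC; α₂ = 0.0007057, so [CO3²⁻] = 0.0007057 × 0.6525 = 0.000460 mmol/L = 0.460 μmol/L

[CO3²⁻] = 0.460 μmol/L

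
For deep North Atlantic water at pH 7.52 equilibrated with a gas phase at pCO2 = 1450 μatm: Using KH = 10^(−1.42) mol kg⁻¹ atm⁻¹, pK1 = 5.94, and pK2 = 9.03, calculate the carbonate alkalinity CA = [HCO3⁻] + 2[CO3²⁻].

CA = 2.23 mmol/kg

[CO2*] = KH · pCO2 = 10^(−1.42) × 1450×10^-6 = 5.513×10^-5 mol/kg
α₀ = 1/(1 + K1/[H⁺] + K1K2/[H⁺]²) = 1/(1 + 10^+1.58 + 10^+0.07) = 0.02488
DIC = [CO2*]/α₀ = 5.513×10^-5 / 0.02488 = 2.216 mmol/kg
CA = (α₁ + 2α₂)·DIC = (0.9459 + 2×0.02923) × 2.216 = 2.23 mmol/kg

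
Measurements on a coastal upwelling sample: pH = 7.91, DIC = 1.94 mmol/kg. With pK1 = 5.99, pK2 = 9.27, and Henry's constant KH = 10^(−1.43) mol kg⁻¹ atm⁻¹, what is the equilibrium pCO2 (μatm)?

pCO2 = 595 μatm

α₀ = 1 / (1 + K1/[H⁺] + K1K2/[H⁺]²) = 1 / (1 + 10^+1.92 + 10^+0.56)
   = 1 / (1 + 83.176 + 3.6308) = 1/87.807 = 0.01139
[CO2*] = α₀ × DIC = 0.01139 × 1.94 = 0.02209 mmol/kg
pCO2 = [CO2*]/KH = 2.209×10^-5 / 3.715×10^-2 = 595 μatm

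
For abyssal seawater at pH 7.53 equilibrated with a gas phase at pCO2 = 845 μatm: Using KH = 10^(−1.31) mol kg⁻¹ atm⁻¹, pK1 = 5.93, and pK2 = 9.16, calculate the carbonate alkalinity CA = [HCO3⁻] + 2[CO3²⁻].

CA = 1.72 mmol/kg

[CO2*] = KH · pCO2 = 10^(−1.31) × 845×10^-6 = 4.139×10^-5 mol/kg
α₀ = 1/(1 + K1/[H⁺] + K1K2/[H⁺]²) = 1/(1 + 10^+1.60 + 10^-0.03) = 0.02396
DIC = [CO2*]/α₀ = 4.139×10^-5 / 0.02396 = 1.728 mmol/kg
CA = (α₁ + 2α₂)·DIC = (0.9537 + 2×0.02236) × 1.728 = 1.72 mmol/kg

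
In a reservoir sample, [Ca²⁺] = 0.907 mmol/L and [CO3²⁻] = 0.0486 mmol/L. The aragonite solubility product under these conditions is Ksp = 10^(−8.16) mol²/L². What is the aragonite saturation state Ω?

Ω = 6.37

Ksp = 10^(−8.16) = 6.918×10^-9
Ω = [Ca²⁺][CO3²⁻]/Ksp = (0.907×10^-3)(0.0486×10^-3) / 6.918×10^-9 = 6.37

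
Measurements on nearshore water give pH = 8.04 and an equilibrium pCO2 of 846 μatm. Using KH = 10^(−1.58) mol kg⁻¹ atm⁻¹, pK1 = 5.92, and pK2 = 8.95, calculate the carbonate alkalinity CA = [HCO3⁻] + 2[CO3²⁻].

[CO2*] = KH · pCO2 = 10^(−1.58) × 846×10^-6 = 2.225×10^-5 mol/kg
α₀ = 1/(1 + K1/[H⁺] + K1K2/[H⁺]²) = 1/(1 + 10^+2.12 + 10^+1.21) = 0.006709
DIC = [CO2*]/α₀ = 2.225×10^-5 / 0.006709 = 3.317 mmol/kg
CA = (α₁ + 2α₂)·DIC = (0.8845 + 2×0.1088) × 3.317 = 3.66 mmol/kg

CA = 3.66 mmol/kg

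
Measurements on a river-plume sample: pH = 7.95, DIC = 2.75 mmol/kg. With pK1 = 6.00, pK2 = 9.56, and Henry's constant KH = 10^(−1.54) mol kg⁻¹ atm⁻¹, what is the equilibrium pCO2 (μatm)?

α₀ = 1 / (1 + K1/[H⁺] + K1K2/[H⁺]²) = 1 / (1 + 10^+1.95 + 10^+0.34)
   = 1 / (1 + 89.125 + 2.1878) = 1/92.313 = 0.01083
[CO2*] = α₀ × DIC = 0.01083 × 2.75 = 0.02979 mmol/kg
pCO2 = [CO2*]/KH = 2.979×10^-5 / 2.884×10^-2 = 1030 μatm

pCO2 = 1030 μatm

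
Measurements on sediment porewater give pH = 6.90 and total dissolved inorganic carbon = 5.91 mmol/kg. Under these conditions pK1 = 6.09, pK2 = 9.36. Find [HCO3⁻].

[HCO3⁻] = 5.10 mmol/kg

α₁ = 1 / (1 + [H⁺]/K1 + K2/[H⁺]) = 1 / (1 + 10^-0.81 + 10^-2.46)
   = 1 / (1 + 0.15488 + 0.0034674) = 1/1.1583 = 0.8633
[HCO3⁻] = α₁ × DIC = 0.8633 × 5.91 = 5.10 mmol/kg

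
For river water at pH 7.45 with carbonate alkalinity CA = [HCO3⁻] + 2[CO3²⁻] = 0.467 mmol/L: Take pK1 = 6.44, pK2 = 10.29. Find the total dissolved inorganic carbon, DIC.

DIC = 0.512 mmol/L

CA = [HCO3⁻] + 2[CO3²⁻] = (α₁ + 2α₂)·DIC
At pH 7.45: [H⁺]/K1 = 10^-1.01 = 0.097724, K2/[H⁺] = 10^-2.84 = 0.0014454
α₁ = 1/(1 + 0.097724 + 0.0014454) = 1/1.0992 = 0.9098; α₂ = α₁·K2/[H⁺] = 0.001315
α₁ + 2α₂ = 0.9124
DIC = CA / (α₁ + 2α₂) = 0.467 / 0.9124 = 0.512 mmol/L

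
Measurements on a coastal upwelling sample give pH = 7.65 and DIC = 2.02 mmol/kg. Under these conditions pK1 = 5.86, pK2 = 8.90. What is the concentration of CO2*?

[CO2*] = 0.0305 mmol/kg

α₀ = 1 / (1 + K1/[H⁺] + K1K2/[H⁺]²) = 1 / (1 + 10^+1.79 + 10^+0.54)
   = 1 / (1 + 61.660 + 3.4674) = 1/66.127 = 0.01512
[CO2*] = α₀ × DIC = 0.01512 × 2.02 = 0.0305 mmol/kg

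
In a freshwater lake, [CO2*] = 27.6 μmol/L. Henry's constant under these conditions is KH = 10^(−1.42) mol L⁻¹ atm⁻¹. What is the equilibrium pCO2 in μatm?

KH = 10^(−1.42) = 3.802×10^-2 mol L⁻¹ atm⁻¹
pCO2 = [CO2*]/KH = 27.6×10^-6 / 3.802×10^-2 = 7.26×10^-4 atm = 726 μatm

pCO2 = 726 μatm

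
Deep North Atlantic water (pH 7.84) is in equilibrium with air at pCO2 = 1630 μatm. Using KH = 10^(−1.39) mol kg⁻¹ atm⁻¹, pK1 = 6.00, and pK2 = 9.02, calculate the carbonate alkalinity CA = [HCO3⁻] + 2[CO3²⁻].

[CO2*] = KH · pCO2 = 10^(−1.39) × 1630×10^-6 = 6.640×10^-5 mol/kg
α₀ = 1/(1 + K1/[H⁺] + K1K2/[H⁺]²) = 1/(1 + 10^+1.84 + 10^+0.66) = 0.01338
DIC = [CO2*]/α₀ = 6.640×10^-5 / 0.01338 = 4.964 mmol/kg
CA = (α₁ + 2α₂)·DIC = (0.9255 + 2×0.06115) × 4.964 = 5.20 mmol/kg

CA = 5.20 mmol/kg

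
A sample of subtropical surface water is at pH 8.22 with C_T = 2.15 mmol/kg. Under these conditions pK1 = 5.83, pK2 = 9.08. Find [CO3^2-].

α₂ = 1 / (1 + [H⁺]/K2 + [H⁺]²/(K1K2)) = 1 / (1 + 10^+0.86 + 10^-1.53)
   = 1 / (1 + 7.2444 + 0.029512) = 1/8.2739 = 0.1209
[CO3²⁻] = α₂ × DIC = 0.1209 × 2.15 = 0.260 mmol/kg

[CO3²⁻] = 0.260 mmol/kg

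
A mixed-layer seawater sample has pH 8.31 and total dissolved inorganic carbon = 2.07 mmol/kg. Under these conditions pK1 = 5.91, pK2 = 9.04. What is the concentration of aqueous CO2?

α₀ = 1 / (1 + K1/[H⁺] + K1K2/[H⁺]²) = 1 / (1 + 10^+2.40 + 10^+1.67)
   = 1 / (1 + 251.19 + 46.774) = 1/298.96 = 0.003345
[CO2*] = α₀ × DIC = 0.003345 × 2.07 = 0.00692 mmol/kg = 6.92 μmol/kg

[CO2*] = 6.92 μmol/kg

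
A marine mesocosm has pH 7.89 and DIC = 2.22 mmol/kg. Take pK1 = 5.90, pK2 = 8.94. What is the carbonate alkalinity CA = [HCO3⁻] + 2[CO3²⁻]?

CA = [HCO3⁻] + 2[CO3²⁻] = (α₁ + 2α₂)·DIC
At pH 7.89: [H⁺]/K1 = 10^-1.99 = 0.010233, K2/[H⁺] = 10^-1.05 = 0.089125
α₁ = 1/(1 + 0.010233 + 0.089125) = 1/1.0994 = 0.9096; α₂ = α₁·K2/[H⁺] = 0.08107
α₁ + 2α₂ = 1.0718
CA = 1.0718 × 2.22 = 2.38 mmol/kg

CA = 2.38 mmol/kg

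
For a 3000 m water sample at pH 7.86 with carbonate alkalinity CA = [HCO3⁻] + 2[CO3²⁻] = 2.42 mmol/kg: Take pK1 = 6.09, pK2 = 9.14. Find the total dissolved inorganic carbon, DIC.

DIC = 2.34 mmol/kg

CA = [HCO3⁻] + 2[CO3²⁻] = (α₁ + 2α₂)·DIC
At pH 7.86: [H⁺]/K1 = 10^-1.77 = 0.016982, K2/[H⁺] = 10^-1.28 = 0.052481
α₁ = 1/(1 + 0.016982 + 0.052481) = 1/1.0695 = 0.9350; α₂ = α₁·K2/[H⁺] = 0.04907
α₁ + 2α₂ = 1.0332
DIC = CA / (α₁ + 2α₂) = 2.42 / 1.0332 = 2.34 mmol/kg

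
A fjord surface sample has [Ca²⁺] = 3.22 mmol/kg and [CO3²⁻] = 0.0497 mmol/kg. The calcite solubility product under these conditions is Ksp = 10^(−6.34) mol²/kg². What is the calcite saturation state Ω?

Ω = 0.350

Ksp = 10^(−6.34) = 4.571×10^-7
Ω = [Ca²⁺][CO3²⁻]/Ksp = (3.22×10^-3)(0.0497×10^-3) / 4.571×10^-7 = 0.350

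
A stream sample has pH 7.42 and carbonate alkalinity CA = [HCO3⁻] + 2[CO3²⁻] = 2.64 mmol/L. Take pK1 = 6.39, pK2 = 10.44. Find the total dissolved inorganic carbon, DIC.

DIC = 2.88 mmol/L

CA = [HCO3⁻] + 2[CO3²⁻] = (α₁ + 2α₂)·DIC
At pH 7.42: [H⁺]/K1 = 10^-1.03 = 0.093325, K2/[H⁺] = 10^-3.02 = 0.00095499
α₁ = 1/(1 + 0.093325 + 0.00095499) = 1/1.0943 = 0.9138; α₂ = α₁·K2/[H⁺] = 0.0008727
α₁ + 2α₂ = 0.9156
DIC = CA / (α₁ + 2α₂) = 2.64 / 0.9156 = 2.88 mmol/L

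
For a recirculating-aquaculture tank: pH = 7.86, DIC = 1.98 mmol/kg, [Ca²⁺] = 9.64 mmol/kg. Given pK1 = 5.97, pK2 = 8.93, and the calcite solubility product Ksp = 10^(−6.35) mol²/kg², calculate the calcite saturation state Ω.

α₂ = 1 / (1 + [H⁺]/K2 + [H⁺]²/(K1K2)) = 1 / (1 + 10^+1.07 + 10^-0.82)
   = 1 / (1 + 11.749 + 0.15136) = 1/12.900 = 0.07752
[CO3²⁻] = α₂ × DIC = 0.07752 × 1.98 = 0.1535 mmol/kg
Ksp = 10^(−6.35) = 4.467×10^-7
Ω = [Ca²⁺][CO3²⁻]/Ksp = (9.64×10^-3)(1.535×10^-4) / 4.467×10^-7 = 3.31

Ω = 3.31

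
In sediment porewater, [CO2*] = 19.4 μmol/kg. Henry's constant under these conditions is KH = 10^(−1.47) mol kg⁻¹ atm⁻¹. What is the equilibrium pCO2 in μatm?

KH = 10^(−1.47) = 3.388×10^-2 mol kg⁻¹ atm⁻¹
pCO2 = [CO2*]/KH = 19.4×10^-6 / 3.388×10^-2 = 5.73×10^-4 atm = 573 μatm

pCO2 = 573 μatm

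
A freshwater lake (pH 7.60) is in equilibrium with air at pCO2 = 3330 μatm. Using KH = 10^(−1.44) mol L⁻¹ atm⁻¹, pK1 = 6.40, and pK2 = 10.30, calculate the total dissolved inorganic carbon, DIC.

DIC = 2.04 mmol/L

[CO2*] = KH · pCO2 = 10^(−1.44) × 3330×10^-6 = 1.209×10^-4 mol/L
α₀ = 1/(1 + K1/[H⁺] + K1K2/[H⁺]²) = 1/(1 + 10^+1.20 + 10^-1.50) = 0.05924
DIC = [CO2*]/α₀ = 1.209×10^-4 / 0.05924 = 2.04 mmol/L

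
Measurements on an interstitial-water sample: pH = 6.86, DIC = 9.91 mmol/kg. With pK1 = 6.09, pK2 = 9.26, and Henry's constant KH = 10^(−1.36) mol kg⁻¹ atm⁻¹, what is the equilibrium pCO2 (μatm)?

α₀ = 1 / (1 + K1/[H⁺] + K1K2/[H⁺]²) = 1 / (1 + 10^+0.77 + 10^-1.63)
   = 1 / (1 + 5.8884 + 0.023442) = 1/6.9119 = 0.1447
[CO2*] = α₀ × DIC = 0.1447 × 9.91 = 1.434 mmol/kg
pCO2 = [CO2*]/KH = 1.434×10^-3 / 4.365×10^-2 = 3.28×10^4 μatm

pCO2 = 3.28×10^4 μatm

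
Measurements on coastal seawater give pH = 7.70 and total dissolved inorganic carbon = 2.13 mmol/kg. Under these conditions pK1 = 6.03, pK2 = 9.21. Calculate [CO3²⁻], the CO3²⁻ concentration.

[CO3²⁻] = 0.0626 mmol/kg

α₂ = 1 / (1 + [H⁺]/K2 + [H⁺]²/(K1K2)) = 1 / (1 + 10^+1.51 + 10^-0.16)
   = 1 / (1 + 32.359 + 0.69183) = 1/34.051 = 0.02937
[CO3²⁻] = α₂ × DIC = 0.02937 × 2.13 = 0.0626 mmol/kg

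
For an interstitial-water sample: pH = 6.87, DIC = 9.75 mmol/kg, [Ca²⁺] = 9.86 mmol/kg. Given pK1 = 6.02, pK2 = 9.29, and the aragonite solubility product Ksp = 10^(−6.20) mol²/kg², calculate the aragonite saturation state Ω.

Ω = 0.506

α₂ = 1 / (1 + [H⁺]/K2 + [H⁺]²/(K1K2)) = 1 / (1 + 10^+2.42 + 10^+1.57)
   = 1 / (1 + 263.03 + 37.154) = 1/301.18 = 0.003320
[CO3²⁻] = α₂ × DIC = 0.003320 × 9.75 = 0.03237 mmol/kg
Ksp = 10^(−6.20) = 6.310×10^-7
Ω = [Ca²⁺][CO3²⁻]/Ksp = (9.86×10^-3)(3.237×10^-5) / 6.310×10^-7 = 0.506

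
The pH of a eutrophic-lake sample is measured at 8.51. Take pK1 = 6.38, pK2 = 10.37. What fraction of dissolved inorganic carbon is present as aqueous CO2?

α₀ = 0.00726

α₀ = 1 / (1 + K1/[H⁺] + K1K2/[H⁺]²) = 1 / (1 + 10^+2.13 + 10^+0.27)
   = 1 / (1 + 134.90 + 1.8621) = 1/137.76 = 0.007259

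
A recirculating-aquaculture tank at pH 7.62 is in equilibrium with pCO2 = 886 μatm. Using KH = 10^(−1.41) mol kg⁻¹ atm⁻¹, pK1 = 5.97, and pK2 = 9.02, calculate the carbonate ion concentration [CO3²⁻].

[CO3²⁻] = 0.0613 mmol/kg

[CO2*] = KH · pCO2 = 10^(−1.41) × 886×10^-6 = 3.447×10^-5 mol/kg
α₀ = 1/(1 + K1/[H⁺] + K1K2/[H⁺]²) = 1/(1 + 10^+1.65 + 10^+0.25) = 0.02108
DIC = [CO2*]/α₀ = 3.447×10^-5 / 0.02108 = 1.635 mmol/kg
[CO3²⁻] = α₂·DIC; α₂ = 0.03748, so [CO3²⁻] = 0.03748 × 1.635 = 0.0613 mmol/kg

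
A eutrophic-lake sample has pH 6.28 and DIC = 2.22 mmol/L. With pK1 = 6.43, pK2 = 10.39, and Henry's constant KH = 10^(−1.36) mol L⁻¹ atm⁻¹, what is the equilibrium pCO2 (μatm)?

α₀ = 1 / (1 + K1/[H⁺] + K1K2/[H⁺]²) = 1 / (1 + 10^-0.15 + 10^-4.26)
   = 1 / (1 + 0.70795 + 5.4954×10^-5) = 1/1.7080 = 0.5855
[CO2*] = α₀ × DIC = 0.5855 × 2.22 = 1.300 mmol/L
pCO2 = [CO2*]/KH = 1.300×10^-3 / 4.365×10^-2 = 2.98×10^4 μatm

pCO2 = 2.98×10^4 μatm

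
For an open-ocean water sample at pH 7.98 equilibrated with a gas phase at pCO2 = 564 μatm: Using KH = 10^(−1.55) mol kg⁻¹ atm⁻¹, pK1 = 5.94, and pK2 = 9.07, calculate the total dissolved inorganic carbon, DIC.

[CO2*] = KH · pCO2 = 10^(−1.55) × 564×10^-6 = 1.590×10^-5 mol/kg
α₀ = 1/(1 + K1/[H⁺] + K1K2/[H⁺]²) = 1/(1 + 10^+2.04 + 10^+0.95) = 0.008364
DIC = [CO2*]/α₀ = 1.590×10^-5 / 0.008364 = 1.90 mmol/kg

DIC = 1.90 mmol/kg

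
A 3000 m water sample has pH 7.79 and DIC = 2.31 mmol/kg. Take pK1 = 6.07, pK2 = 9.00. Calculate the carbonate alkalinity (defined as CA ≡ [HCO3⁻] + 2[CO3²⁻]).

CA = [HCO3⁻] + 2[CO3²⁻] = (α₁ + 2α₂)·DIC
At pH 7.79: [H⁺]/K1 = 10^-1.72 = 0.019055, K2/[H⁺] = 10^-1.21 = 0.061660
α₁ = 1/(1 + 0.019055 + 0.061660) = 1/1.0807 = 0.9253; α₂ = α₁·K2/[H⁺] = 0.05705
α₁ + 2α₂ = 1.0394
CA = 1.0394 × 2.31 = 2.40 mmol/kg

CA = 2.40 mmol/kg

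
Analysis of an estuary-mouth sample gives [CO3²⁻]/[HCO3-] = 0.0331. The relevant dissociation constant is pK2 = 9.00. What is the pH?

From K2 = [H⁺][CO3²⁻]/[HCO3-]:  pH = pK2 + log₁₀([CO3²⁻]/[HCO3-])
log₁₀(0.0331) = -1.480
pH = 9.00 + (-1.480) = 7.52

pH = 7.52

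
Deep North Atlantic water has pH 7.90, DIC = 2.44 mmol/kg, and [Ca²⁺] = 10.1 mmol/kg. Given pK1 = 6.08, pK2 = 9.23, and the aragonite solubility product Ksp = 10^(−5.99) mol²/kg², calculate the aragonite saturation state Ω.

Ω = 1.06

α₂ = 1 / (1 + [H⁺]/K2 + [H⁺]²/(K1K2)) = 1 / (1 + 10^+1.33 + 10^-0.49)
   = 1 / (1 + 21.380 + 0.32359) = 1/22.703 = 0.04405
[CO3²⁻] = α₂ × DIC = 0.04405 × 2.44 = 0.1075 mmol/kg
Ksp = 10^(−5.99) = 1.023×10^-6
Ω = [Ca²⁺][CO3²⁻]/Ksp = (10.1×10^-3)(1.075×10^-4) / 1.023×10^-6 = 1.06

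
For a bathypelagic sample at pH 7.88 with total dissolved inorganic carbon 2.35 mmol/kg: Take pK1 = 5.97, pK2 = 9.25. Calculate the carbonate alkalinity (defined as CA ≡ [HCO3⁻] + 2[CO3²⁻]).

CA = [HCO3⁻] + 2[CO3²⁻] = (α₁ + 2α₂)·DIC
At pH 7.88: [H⁺]/K1 = 10^-1.91 = 0.012303, K2/[H⁺] = 10^-1.37 = 0.042658
α₁ = 1/(1 + 0.012303 + 0.042658) = 1/1.0550 = 0.9479; α₂ = α₁·K2/[H⁺] = 0.04044
α₁ + 2α₂ = 1.0288
CA = 1.0288 × 2.35 = 2.42 mmol/kg

CA = 2.42 mmol/kg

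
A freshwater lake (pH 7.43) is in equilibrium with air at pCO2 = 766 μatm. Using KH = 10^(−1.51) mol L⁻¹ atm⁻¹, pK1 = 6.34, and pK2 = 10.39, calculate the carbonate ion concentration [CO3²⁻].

[CO3²⁻] = 0.319 μmol/L

[CO2*] = KH · pCO2 = 10^(−1.51) × 766×10^-6 = 2.367×10^-5 mol/L
α₀ = 1/(1 + K1/[H⁺] + K1K2/[H⁺]²) = 1/(1 + 10^+1.09 + 10^-1.87) = 0.07510
DIC = [CO2*]/α₀ = 2.367×10^-5 / 0.07510 = 0.3152 mmol/L
[CO3²⁻] = α₂·DIC; α₂ = 0.001013, so [CO3²⁻] = 0.001013 × 0.3152 = 0.000319 mmol/L = 0.319 μmol/L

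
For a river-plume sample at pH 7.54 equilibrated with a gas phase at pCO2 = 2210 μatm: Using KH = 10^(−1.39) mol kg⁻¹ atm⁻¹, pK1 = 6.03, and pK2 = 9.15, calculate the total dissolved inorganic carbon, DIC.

DIC = 3.07 mmol/kg

[CO2*] = KH · pCO2 = 10^(−1.39) × 2210×10^-6 = 9.003×10^-5 mol/kg
α₀ = 1/(1 + K1/[H⁺] + K1K2/[H⁺]²) = 1/(1 + 10^+1.51 + 10^-0.10) = 0.02928
DIC = [CO2*]/α₀ = 9.003×10^-5 / 0.02928 = 3.07 mmol/kg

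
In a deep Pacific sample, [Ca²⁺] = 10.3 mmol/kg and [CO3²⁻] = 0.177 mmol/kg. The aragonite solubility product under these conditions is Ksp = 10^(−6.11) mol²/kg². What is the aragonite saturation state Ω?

Ksp = 10^(−6.11) = 7.762×10^-7
Ω = [Ca²⁺][CO3²⁻]/Ksp = (10.3×10^-3)(0.177×10^-3) / 7.762×10^-7 = 2.35

Ω = 2.35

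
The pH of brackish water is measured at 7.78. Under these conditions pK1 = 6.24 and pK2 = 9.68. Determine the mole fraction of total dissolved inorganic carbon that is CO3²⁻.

α₂ = 0.0121

α₂ = 1 / (1 + [H⁺]/K2 + [H⁺]²/(K1K2)) = 1 / (1 + 10^+1.90 + 10^+0.36)
   = 1 / (1 + 79.433 + 2.2909) = 1/82.724 = 0.01209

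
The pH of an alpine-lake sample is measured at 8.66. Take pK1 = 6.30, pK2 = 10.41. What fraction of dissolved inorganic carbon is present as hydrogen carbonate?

α₁ = 0.978

α₁ = 1 / (1 + [H⁺]/K1 + K2/[H⁺]) = 1 / (1 + 10^-2.36 + 10^-1.75)
   = 1 / (1 + 0.0043652 + 0.017783) = 1/1.0221 = 0.9783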